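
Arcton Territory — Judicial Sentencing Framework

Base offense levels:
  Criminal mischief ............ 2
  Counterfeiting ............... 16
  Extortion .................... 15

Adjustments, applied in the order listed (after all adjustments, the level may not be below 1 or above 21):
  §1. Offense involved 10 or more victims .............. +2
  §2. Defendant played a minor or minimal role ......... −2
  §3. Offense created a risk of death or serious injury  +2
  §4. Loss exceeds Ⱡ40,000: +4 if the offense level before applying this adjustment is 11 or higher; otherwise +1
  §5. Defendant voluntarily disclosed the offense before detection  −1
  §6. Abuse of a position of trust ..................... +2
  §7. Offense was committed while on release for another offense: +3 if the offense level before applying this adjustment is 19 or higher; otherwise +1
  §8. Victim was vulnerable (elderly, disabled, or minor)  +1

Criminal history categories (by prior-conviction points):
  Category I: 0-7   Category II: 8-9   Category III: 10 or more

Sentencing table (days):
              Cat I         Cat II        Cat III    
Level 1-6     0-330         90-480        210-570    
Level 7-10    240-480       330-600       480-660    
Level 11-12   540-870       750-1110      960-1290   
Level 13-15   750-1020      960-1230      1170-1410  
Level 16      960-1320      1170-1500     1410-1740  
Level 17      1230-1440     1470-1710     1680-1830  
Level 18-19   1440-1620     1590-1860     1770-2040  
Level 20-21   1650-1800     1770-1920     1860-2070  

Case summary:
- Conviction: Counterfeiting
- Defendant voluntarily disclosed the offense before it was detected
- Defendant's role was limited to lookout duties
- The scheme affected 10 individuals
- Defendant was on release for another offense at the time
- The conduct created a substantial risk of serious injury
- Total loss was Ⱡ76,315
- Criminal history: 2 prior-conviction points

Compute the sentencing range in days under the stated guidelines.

Base offense level for counterfeiting: 16.
§1 applies: 16 + 2 = 18.
§2 applies: 18 − 2 = 16.
§3 applies: 16 + 2 = 18.
§4 applies (level before this adjustment is 18 ≥ 11, so +4): 18 + 4 = 22.
§5 applies: 22 − 1 = 21.
§7 applies (level before this adjustment is 21 ≥ 19, so +3): 21 + 3 = 24.
§8 does not apply.
Level 24 exceeds the maximum of 21; capped at 21.
Final offense level: 21.
Criminal history: 2 prior points → Category I (0-7).
Level 21 falls in the 20-21 band.
Grid: Level 20-21 × Category I = 1650-1800 days.

1650-1800 days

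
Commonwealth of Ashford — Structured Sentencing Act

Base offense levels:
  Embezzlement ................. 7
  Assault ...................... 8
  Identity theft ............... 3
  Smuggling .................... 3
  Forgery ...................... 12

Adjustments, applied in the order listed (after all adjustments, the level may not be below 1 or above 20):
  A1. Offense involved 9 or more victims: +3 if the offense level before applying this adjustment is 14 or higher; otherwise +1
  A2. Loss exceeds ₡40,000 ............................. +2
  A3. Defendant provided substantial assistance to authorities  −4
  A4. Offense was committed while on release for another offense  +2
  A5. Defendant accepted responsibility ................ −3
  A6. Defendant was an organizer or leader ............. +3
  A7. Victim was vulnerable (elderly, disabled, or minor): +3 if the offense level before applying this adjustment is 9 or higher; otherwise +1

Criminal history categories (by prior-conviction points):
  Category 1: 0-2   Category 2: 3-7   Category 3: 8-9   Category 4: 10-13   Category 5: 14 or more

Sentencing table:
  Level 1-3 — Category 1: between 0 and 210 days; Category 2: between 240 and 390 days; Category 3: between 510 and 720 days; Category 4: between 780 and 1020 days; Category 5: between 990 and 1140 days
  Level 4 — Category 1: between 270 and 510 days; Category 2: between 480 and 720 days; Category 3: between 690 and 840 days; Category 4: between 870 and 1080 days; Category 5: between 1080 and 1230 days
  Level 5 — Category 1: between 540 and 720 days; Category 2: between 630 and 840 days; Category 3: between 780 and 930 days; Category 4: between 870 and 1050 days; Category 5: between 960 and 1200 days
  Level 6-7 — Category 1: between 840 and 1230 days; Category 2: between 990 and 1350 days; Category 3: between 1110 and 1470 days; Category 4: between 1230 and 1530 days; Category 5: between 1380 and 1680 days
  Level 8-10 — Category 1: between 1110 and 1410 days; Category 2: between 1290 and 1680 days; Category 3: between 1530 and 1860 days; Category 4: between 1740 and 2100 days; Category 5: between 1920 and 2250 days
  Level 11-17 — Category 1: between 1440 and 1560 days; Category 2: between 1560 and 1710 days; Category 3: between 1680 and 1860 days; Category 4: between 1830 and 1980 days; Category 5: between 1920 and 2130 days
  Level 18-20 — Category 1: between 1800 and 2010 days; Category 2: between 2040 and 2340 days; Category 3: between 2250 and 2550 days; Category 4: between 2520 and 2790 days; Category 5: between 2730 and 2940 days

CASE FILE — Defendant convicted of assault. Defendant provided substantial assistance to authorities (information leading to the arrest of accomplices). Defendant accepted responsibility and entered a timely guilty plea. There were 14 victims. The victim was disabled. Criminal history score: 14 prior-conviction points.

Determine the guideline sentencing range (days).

Base offense level for assault: 8.
A1 applies (level before this adjustment is 8 < 14, so +1): 8 + 1 = 9.
A2 does not apply.
A3 applies: 9 − 4 = 5.
A4 does not apply.
A5 applies: 5 − 3 = 2.
A7 applies (level before this adjustment is 2 < 9, so +1): 2 + 1 = 3.
Final offense level: 3.
Criminal history: 14 prior points → Category 5 (14+).
Level 3 falls in the 1-3 band.
Grid: Level 1-3 × Category 5 = 990-1140 days.

990-1140 days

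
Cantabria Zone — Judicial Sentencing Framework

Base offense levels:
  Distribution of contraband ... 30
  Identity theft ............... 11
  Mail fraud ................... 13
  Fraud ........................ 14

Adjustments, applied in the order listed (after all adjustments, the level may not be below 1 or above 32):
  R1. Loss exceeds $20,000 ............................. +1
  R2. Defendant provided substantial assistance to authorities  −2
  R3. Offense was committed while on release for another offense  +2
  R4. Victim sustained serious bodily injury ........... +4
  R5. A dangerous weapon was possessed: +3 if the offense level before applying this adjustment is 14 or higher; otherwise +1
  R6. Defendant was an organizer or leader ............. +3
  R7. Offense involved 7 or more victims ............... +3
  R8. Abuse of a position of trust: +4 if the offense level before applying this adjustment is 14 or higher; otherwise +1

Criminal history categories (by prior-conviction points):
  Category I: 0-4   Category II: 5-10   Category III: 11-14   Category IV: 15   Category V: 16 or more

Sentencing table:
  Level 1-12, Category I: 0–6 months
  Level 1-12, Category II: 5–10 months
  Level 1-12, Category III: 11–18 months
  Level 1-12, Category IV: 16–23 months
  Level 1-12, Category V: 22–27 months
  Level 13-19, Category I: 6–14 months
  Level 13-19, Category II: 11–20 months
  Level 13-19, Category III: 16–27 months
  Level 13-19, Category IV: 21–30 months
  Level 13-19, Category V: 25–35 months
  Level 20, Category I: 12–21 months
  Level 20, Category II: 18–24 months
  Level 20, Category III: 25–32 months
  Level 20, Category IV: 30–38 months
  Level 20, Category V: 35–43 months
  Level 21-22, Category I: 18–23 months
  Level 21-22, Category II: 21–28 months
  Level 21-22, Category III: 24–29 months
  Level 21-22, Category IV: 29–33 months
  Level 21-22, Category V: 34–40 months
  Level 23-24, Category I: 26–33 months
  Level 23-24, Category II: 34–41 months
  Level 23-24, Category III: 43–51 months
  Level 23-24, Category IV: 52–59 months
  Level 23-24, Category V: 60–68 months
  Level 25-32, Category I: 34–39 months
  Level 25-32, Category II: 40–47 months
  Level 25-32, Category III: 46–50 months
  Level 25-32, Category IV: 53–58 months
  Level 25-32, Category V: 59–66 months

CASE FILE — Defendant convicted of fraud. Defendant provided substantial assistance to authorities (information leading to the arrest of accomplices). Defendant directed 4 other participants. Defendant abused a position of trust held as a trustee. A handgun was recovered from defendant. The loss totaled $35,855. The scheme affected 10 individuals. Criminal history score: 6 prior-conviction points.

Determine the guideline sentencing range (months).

Base offense level for fraud: 14.
R1 applies: 14 + 1 = 15.
R2 applies: 15 − 2 = 13.
R3 does not apply.
R4 does not apply.
R5 applies (level before this adjustment is 13 < 14, so +1): 13 + 1 = 14.
R6 applies: 14 + 3 = 17.
R7 applies: 17 + 3 = 20.
R8 applies (level before this adjustment is 20 ≥ 14, so +4): 20 + 4 = 24.
Final offense level: 24.
Criminal history: 6 prior points → Category II (5-10).
Level 24 falls in the 23-24 band.
Grid: Level 23-24 × Category II = 34-41 months.

34-41 months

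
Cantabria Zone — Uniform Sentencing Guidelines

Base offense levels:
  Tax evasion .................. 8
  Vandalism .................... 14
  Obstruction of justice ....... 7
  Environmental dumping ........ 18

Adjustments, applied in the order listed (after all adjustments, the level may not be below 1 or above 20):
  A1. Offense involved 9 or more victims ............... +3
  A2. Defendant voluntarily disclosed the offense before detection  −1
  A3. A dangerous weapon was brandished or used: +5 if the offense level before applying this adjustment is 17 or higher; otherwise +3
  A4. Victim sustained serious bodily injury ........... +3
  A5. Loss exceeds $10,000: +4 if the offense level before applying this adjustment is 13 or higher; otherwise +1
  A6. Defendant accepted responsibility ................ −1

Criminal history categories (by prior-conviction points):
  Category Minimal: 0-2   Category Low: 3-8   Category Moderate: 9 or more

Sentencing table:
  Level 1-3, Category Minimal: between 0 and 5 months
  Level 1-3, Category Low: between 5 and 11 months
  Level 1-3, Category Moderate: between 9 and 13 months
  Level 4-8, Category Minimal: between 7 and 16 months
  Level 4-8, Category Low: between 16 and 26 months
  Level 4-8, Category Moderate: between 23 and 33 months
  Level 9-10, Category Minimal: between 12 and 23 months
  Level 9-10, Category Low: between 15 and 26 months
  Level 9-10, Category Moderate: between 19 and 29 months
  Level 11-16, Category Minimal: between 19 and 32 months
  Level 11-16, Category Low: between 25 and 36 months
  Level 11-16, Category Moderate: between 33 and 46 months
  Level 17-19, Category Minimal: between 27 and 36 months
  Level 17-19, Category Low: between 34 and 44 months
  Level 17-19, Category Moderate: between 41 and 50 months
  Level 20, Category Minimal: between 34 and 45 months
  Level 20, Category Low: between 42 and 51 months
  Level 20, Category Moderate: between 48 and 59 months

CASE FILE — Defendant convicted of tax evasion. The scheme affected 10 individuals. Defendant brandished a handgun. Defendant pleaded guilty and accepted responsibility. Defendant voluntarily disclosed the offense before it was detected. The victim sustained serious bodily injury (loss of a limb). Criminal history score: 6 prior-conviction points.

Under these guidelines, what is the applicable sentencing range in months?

Base offense level for tax evasion: 8.
A1 applies: 8 + 3 = 11.
A2 applies: 11 − 1 = 10.
A3 applies (level before this adjustment is 10 < 17, so +3): 10 + 3 = 13.
A4 applies: 13 + 3 = 16.
A5 does not apply.
A6 applies: 16 − 1 = 15.
Final offense level: 15.
Criminal history: 6 prior points → Category Low (3-8).
Level 15 falls in the 11-16 band.
Grid: Level 11-16 × Category Low = 25-36 months.

25-36 months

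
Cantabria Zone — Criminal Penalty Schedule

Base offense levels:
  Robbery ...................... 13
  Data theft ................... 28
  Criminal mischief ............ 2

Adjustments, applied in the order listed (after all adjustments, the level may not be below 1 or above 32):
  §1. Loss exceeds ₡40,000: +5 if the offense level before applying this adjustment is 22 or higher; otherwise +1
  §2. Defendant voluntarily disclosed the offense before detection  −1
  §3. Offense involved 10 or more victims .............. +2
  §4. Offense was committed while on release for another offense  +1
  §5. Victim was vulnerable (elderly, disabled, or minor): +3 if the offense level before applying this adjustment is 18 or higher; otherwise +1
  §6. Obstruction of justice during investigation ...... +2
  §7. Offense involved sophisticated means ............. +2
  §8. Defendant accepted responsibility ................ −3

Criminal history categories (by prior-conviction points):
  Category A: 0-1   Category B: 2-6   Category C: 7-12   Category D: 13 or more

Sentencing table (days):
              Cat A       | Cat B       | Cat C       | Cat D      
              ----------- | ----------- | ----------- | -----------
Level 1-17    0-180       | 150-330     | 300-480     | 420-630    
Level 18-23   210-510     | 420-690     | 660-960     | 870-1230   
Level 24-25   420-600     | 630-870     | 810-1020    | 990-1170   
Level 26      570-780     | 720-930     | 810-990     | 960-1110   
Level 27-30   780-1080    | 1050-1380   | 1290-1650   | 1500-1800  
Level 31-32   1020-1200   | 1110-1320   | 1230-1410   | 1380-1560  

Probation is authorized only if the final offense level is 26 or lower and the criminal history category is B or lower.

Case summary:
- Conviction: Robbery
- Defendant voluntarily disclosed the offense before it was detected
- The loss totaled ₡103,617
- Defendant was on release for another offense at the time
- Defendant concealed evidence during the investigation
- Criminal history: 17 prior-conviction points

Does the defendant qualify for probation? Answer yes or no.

No

Base offense level for robbery: 13.
§1 applies (level before this adjustment is 13 < 22, so +1): 13 + 1 = 14.
§2 applies: 14 − 1 = 13.
§3 does not apply.
§4 applies: 13 + 1 = 14.
§6 applies: 14 + 2 = 16.
§7 does not apply.
Final offense level: 16.
Criminal history: 17 prior points → Category D (13+).
Level 16 falls in the 1-17 band.
Grid: Level 1-17 × Category D = 420-630 days.
Probation check: level 16 ≤ 26 and category D > B → not eligible.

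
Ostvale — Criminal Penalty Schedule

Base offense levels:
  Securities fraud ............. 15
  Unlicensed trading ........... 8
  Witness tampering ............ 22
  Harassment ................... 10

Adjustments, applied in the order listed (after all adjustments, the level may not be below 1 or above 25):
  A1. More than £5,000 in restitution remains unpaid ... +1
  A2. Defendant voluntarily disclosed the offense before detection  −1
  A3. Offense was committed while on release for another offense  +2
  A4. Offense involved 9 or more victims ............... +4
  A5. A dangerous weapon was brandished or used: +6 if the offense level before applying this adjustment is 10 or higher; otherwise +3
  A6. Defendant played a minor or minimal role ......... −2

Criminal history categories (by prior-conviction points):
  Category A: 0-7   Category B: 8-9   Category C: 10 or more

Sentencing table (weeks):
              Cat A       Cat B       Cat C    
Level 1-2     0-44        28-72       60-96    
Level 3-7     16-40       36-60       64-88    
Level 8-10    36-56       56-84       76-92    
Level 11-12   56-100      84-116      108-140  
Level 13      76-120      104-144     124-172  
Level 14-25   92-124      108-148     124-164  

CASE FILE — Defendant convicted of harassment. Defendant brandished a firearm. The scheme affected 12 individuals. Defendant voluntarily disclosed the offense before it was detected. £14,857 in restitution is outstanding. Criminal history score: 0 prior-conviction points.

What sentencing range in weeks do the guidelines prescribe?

92-124 weeks

Base offense level for harassment: 10.
A1 applies: 10 + 1 = 11.
A2 applies: 11 − 1 = 10.
A3 does not apply.
A4 applies: 10 + 4 = 14.
A5 applies (level before this adjustment is 14 ≥ 10, so +6): 14 + 6 = 20.
Final offense level: 20.
Criminal history: 0 prior points → Category A (0-7).
Level 20 falls in the 14-25 band.
Grid: Level 14-25 × Category A = 92-124 weeks.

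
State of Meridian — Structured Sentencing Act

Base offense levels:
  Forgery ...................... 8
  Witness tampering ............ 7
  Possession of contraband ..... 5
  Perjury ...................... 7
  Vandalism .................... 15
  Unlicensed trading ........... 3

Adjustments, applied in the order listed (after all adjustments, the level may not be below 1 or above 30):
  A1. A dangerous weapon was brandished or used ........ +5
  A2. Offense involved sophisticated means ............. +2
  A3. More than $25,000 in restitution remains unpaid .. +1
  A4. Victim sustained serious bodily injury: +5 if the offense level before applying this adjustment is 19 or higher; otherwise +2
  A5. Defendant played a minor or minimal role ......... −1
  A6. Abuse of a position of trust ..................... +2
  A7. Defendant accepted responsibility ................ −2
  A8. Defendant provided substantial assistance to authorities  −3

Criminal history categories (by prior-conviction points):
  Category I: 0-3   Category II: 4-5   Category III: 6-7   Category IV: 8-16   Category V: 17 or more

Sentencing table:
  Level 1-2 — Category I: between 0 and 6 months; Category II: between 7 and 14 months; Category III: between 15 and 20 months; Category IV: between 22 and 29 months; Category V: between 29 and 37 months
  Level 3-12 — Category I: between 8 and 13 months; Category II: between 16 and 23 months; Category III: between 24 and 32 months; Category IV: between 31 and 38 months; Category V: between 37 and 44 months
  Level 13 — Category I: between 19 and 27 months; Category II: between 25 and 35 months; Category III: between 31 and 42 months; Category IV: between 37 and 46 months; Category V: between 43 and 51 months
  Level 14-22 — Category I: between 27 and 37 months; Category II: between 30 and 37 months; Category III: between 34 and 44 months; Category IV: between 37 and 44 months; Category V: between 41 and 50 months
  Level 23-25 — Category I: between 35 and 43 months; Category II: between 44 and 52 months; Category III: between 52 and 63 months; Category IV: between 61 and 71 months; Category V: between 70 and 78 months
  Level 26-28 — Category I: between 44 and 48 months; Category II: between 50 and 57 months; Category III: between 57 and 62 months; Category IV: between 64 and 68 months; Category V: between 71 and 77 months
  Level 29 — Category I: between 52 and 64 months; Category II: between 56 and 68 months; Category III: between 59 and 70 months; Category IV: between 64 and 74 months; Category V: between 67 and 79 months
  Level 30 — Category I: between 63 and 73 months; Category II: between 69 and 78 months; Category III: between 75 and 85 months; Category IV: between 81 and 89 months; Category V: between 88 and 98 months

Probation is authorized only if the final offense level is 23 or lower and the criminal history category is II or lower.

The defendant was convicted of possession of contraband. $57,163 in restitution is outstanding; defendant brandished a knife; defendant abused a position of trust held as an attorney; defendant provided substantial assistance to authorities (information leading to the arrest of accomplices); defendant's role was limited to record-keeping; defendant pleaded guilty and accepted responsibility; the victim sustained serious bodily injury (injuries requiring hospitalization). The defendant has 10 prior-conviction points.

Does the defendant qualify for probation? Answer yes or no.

Base offense level for possession of contraband: 5.
A1 applies: 5 + 5 = 10.
A2 does not apply.
A3 applies: 10 + 1 = 11.
A4 applies (level before this adjustment is 11 < 19, so +2): 11 + 2 = 13.
A5 applies: 13 − 1 = 12.
A6 applies: 12 + 2 = 14.
A7 applies: 14 − 2 = 12.
A8 applies: 12 − 3 = 9.
Final offense level: 9.
Criminal history: 10 prior points → Category IV (8-16).
Level 9 falls in the 3-12 band.
Grid: Level 3-12 × Category IV = 31-38 months.
Probation check: level 9 ≤ 23 and category IV > II → not eligible.

No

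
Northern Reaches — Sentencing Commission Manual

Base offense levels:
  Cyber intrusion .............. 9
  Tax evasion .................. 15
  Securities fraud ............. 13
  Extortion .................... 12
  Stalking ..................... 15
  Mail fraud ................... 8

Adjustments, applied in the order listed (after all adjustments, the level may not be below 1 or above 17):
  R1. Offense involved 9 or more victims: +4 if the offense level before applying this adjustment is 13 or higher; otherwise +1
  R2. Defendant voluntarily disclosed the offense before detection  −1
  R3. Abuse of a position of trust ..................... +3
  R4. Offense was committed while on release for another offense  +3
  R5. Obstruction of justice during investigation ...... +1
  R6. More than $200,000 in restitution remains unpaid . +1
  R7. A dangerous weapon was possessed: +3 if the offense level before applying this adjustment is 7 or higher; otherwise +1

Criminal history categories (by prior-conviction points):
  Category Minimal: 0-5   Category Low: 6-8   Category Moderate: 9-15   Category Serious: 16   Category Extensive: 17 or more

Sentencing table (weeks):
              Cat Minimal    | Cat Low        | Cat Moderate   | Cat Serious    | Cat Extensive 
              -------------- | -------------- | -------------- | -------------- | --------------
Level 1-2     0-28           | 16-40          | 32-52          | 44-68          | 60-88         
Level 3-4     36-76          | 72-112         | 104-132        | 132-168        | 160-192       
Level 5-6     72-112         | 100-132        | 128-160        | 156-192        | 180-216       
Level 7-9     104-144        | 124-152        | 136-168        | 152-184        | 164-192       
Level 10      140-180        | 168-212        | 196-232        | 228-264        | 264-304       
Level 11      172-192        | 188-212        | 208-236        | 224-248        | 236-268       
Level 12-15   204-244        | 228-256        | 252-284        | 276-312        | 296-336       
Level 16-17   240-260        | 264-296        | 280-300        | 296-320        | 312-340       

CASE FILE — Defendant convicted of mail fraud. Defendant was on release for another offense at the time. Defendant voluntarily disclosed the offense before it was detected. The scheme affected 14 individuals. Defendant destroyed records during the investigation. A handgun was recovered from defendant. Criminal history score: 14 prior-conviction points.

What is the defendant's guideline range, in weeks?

Base offense level for mail fraud: 8.
R1 applies (level before this adjustment is 8 < 13, so +1): 8 + 1 = 9.
R2 applies: 9 − 1 = 8.
R4 applies: 8 + 3 = 11.
R5 applies: 11 + 1 = 12.
R6 does not apply.
R7 applies (level before this adjustment is 12 ≥ 7, so +3): 12 + 3 = 15.
Final offense level: 15.
Criminal history: 14 prior points → Category Moderate (9-15).
Level 15 falls in the 12-15 band.
Grid: Level 12-15 × Category Moderate = 252-284 weeks.

252-284 weeks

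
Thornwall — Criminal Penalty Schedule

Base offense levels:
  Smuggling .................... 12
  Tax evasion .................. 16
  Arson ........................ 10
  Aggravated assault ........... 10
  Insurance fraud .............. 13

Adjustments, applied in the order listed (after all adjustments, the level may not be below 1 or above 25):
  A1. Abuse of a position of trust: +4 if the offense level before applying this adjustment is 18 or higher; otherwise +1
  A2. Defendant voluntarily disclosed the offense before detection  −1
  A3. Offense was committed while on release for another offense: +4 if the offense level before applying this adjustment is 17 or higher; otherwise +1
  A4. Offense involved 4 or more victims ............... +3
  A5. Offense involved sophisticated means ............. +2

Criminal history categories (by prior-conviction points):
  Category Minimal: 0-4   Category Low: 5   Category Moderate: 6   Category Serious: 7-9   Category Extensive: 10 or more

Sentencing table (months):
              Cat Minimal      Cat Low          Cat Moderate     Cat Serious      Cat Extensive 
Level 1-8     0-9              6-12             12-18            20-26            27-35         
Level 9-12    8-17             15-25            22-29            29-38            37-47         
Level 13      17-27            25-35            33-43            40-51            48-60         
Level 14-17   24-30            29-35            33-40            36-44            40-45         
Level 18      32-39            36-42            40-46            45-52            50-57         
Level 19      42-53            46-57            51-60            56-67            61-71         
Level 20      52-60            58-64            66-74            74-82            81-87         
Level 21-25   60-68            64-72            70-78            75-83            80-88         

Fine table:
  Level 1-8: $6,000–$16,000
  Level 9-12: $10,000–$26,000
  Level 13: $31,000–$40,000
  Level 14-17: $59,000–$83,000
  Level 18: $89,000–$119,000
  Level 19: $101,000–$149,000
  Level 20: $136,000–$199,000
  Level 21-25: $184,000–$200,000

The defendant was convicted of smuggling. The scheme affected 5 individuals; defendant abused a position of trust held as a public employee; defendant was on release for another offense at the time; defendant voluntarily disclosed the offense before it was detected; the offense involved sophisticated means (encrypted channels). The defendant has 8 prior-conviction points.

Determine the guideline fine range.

$89,000–$119,000

Base offense level for smuggling: 12.
A1 applies (level before this adjustment is 12 < 18, so +1): 12 + 1 = 13.
A2 applies: 13 − 1 = 12.
A3 applies (level before this adjustment is 12 < 17, so +1): 12 + 1 = 13.
A4 applies: 13 + 3 = 16.
A5 applies: 16 + 2 = 18.
Final offense level: 18.
Level 18 falls in the 18 band.
Fine table: Level 18 → $89,000–$119,000.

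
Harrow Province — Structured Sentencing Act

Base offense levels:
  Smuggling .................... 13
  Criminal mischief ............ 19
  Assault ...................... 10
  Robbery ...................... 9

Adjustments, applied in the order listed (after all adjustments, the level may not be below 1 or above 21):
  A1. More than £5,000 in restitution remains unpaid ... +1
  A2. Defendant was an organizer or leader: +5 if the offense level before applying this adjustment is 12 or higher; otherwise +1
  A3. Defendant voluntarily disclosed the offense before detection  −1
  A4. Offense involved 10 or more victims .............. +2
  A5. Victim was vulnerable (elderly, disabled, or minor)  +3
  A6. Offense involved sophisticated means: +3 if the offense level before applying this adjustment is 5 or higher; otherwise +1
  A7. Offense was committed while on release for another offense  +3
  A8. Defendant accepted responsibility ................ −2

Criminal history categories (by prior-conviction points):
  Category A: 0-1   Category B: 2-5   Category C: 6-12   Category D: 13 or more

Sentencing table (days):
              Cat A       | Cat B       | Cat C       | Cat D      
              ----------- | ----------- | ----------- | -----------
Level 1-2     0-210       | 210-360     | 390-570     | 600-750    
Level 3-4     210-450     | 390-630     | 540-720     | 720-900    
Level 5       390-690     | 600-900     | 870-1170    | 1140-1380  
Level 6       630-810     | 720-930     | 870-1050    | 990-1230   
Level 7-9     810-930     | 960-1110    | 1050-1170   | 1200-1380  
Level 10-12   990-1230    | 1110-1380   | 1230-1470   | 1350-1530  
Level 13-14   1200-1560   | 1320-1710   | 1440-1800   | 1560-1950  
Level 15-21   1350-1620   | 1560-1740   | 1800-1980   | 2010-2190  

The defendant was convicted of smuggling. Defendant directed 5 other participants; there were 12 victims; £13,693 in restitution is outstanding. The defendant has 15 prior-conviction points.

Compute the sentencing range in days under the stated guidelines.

2010-2190 days

Base offense level for smuggling: 13.
A1 applies: 13 + 1 = 14.
A2 applies (level before this adjustment is 14 ≥ 12, so +5): 14 + 5 = 19.
A3 does not apply.
A4 applies: 19 + 2 = 21.
Final offense level: 21.
Criminal history: 15 prior points → Category D (13+).
Level 21 falls in the 15-21 band.
Grid: Level 15-21 × Category D = 2010-2190 days.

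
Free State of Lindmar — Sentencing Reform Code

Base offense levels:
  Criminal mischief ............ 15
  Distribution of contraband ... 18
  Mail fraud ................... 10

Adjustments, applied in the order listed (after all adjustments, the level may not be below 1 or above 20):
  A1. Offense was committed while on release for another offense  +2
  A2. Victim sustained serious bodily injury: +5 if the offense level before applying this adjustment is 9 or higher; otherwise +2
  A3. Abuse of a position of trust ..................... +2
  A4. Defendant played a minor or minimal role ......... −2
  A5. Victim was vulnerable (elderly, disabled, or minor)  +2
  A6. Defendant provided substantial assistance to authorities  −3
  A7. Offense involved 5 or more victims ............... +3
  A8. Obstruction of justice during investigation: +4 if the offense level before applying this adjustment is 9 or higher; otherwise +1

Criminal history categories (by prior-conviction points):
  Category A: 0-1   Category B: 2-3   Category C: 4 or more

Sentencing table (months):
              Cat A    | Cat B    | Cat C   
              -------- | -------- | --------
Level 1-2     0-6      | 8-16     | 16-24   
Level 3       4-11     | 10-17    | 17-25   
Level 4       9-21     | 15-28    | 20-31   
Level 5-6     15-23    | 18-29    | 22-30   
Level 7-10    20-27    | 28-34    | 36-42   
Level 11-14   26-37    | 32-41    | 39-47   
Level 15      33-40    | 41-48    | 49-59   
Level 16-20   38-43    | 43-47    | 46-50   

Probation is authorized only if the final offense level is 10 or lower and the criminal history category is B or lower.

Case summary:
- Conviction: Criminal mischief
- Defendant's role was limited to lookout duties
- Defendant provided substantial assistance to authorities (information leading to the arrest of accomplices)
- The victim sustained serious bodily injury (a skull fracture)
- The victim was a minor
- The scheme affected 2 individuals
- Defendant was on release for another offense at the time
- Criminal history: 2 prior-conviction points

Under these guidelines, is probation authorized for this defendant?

Base offense level for criminal mischief: 15.
A1 applies: 15 + 2 = 17.
A2 applies (level before this adjustment is 17 ≥ 9, so +5): 17 + 5 = 22.
A4 applies: 22 − 2 = 20.
A5 applies: 20 + 2 = 22.
A6 applies: 22 − 3 = 19.
A8 does not apply.
Final offense level: 19.
Criminal history: 2 prior points → Category B (2-3).
Level 19 falls in the 16-20 band.
Grid: Level 16-20 × Category B = 43-47 months.
Probation check: level 19 > 10 and category B ≤ B → not eligible.

No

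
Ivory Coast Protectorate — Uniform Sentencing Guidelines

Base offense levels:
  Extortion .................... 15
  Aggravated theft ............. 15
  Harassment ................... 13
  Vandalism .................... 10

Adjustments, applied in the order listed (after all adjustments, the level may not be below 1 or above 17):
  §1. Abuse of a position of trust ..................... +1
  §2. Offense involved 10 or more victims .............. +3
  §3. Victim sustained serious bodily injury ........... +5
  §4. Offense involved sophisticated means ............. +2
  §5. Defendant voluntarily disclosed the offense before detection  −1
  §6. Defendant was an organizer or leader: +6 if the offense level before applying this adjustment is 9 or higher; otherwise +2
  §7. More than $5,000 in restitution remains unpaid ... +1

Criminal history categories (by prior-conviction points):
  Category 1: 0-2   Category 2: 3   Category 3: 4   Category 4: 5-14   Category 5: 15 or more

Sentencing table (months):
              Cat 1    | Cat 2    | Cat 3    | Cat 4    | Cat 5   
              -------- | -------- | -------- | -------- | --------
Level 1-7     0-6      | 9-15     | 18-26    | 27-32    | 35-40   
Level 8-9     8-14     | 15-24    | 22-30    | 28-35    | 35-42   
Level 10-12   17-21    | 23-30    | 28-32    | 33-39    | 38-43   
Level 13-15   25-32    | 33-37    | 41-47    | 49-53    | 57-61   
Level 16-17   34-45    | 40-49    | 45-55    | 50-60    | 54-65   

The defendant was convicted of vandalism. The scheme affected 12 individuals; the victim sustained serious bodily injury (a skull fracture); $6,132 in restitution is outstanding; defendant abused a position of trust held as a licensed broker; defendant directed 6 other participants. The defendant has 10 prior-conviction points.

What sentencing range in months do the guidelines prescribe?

Base offense level for vandalism: 10.
§1 applies: 10 + 1 = 11.
§2 applies: 11 + 3 = 14.
§3 applies: 14 + 5 = 19.
§5 does not apply.
§6 applies (level before this adjustment is 19 ≥ 9, so +6): 19 + 6 = 25.
§7 applies: 25 + 1 = 26.
Level 26 exceeds the maximum of 17; capped at 17.
Final offense level: 17.
Criminal history: 10 prior points → Category 4 (5-14).
Level 17 falls in the 16-17 band.
Grid: Level 16-17 × Category 4 = 50-60 months.

50-60 months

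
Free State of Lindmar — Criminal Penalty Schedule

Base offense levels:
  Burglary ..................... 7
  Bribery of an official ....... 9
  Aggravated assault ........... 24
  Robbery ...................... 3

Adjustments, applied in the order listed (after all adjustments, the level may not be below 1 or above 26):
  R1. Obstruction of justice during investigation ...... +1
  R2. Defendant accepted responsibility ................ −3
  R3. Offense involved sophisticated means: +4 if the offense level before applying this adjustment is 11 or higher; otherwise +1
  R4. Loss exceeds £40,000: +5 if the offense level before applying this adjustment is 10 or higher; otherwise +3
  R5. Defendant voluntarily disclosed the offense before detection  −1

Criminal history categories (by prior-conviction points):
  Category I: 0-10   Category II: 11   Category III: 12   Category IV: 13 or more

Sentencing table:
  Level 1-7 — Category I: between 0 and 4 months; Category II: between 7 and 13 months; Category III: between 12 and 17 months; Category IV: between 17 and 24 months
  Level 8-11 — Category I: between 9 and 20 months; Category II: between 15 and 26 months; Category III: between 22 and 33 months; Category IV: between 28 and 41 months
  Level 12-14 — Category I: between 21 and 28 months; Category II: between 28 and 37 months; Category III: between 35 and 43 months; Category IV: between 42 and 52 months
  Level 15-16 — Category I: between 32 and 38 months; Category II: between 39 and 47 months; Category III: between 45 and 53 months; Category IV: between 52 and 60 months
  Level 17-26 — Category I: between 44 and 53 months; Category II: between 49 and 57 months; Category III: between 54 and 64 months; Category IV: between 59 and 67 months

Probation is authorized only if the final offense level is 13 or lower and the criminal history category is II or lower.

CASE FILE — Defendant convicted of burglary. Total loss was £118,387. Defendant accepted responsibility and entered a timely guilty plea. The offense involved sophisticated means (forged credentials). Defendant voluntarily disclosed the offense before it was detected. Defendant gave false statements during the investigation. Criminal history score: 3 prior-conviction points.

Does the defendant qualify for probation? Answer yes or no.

Base offense level for burglary: 7.
R1 applies: 7 + 1 = 8.
R2 applies: 8 − 3 = 5.
R3 applies (level before this adjustment is 5 < 11, so +1): 5 + 1 = 6.
R4 applies (level before this adjustment is 6 < 10, so +3): 6 + 3 = 9.
R5 applies: 9 − 1 = 8.
Final offense level: 8.
Criminal history: 3 prior points → Category I (0-10).
Level 8 falls in the 8-11 band.
Grid: Level 8-11 × Category I = 9-20 months.
Probation check: level 8 ≤ 13 and category I ≤ II → eligible.

Yes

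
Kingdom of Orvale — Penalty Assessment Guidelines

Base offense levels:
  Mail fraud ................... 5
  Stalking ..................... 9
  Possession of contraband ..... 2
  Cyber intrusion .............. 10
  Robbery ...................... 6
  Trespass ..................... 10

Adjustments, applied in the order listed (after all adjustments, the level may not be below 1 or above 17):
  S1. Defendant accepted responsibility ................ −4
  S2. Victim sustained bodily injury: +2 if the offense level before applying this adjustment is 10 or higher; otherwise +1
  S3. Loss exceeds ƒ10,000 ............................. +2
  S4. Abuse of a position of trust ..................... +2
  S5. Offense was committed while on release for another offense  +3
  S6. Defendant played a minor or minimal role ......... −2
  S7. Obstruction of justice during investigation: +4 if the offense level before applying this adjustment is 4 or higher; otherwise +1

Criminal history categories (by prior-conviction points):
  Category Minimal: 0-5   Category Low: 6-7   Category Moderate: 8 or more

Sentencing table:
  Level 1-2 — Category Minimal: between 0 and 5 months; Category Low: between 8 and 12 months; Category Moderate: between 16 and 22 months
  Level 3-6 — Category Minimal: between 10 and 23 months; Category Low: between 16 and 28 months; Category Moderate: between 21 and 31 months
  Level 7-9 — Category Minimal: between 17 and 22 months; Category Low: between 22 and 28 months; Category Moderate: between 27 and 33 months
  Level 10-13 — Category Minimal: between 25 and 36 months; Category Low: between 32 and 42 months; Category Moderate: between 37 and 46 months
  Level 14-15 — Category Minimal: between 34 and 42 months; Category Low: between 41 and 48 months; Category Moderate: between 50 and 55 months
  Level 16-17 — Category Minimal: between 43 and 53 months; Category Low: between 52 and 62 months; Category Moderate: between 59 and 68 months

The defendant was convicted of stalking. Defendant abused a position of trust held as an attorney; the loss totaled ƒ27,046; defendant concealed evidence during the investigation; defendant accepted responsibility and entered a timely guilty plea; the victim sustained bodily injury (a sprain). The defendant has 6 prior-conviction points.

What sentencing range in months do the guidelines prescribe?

Base offense level for stalking: 9.
S1 applies: 9 − 4 = 5.
S2 applies (level before this adjustment is 5 < 10, so +1): 5 + 1 = 6.
S3 applies: 6 + 2 = 8.
S4 applies: 8 + 2 = 10.
S7 applies (level before this adjustment is 10 ≥ 4, so +4): 10 + 4 = 14.
Final offense level: 14.
Criminal history: 6 prior points → Category Low (6-7).
Level 14 falls in the 14-15 band.
Grid: Level 14-15 × Category Low = 41-48 months.

41-48 months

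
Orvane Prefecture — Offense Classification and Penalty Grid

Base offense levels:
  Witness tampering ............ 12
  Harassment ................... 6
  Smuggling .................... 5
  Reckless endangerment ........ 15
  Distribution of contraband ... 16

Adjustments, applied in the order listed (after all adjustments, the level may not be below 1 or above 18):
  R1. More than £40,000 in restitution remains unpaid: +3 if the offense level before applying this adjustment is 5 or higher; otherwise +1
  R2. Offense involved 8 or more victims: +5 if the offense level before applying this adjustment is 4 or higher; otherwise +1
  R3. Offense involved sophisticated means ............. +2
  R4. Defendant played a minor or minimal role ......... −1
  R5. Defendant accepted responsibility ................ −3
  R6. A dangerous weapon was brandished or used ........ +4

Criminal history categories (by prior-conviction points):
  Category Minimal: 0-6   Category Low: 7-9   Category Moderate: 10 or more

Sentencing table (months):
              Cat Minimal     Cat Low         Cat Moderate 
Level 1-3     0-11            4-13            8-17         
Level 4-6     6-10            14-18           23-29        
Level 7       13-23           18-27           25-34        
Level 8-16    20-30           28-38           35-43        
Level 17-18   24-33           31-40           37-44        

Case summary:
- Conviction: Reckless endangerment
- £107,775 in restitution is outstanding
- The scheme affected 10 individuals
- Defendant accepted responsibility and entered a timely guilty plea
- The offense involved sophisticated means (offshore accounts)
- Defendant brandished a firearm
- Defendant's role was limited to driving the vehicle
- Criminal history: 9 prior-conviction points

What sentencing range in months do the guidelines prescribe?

31-40 months

Base offense level for reckless endangerment: 15.
R1 applies (level before this adjustment is 15 ≥ 5, so +3): 15 + 3 = 18.
R2 applies (level before this adjustment is 18 ≥ 4, so +5): 18 + 5 = 23.
R3 applies: 23 + 2 = 25.
R4 applies: 25 − 1 = 24.
R5 applies: 24 − 3 = 21.
R6 applies: 21 + 4 = 25.
Level 25 exceeds the maximum of 18; capped at 18.
Final offense level: 18.
Criminal history: 9 prior points → Category Low (7-9).
Level 18 falls in the 17-18 band.
Grid: Level 17-18 × Category Low = 31-40 months.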